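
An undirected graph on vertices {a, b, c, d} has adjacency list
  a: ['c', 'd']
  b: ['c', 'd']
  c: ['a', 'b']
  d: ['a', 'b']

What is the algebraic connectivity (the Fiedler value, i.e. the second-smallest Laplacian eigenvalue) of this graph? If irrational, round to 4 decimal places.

2

Reading degrees in the order [a, b, c, d] gives [2, 2, 2, 2]; set D = diag(2, 2, 2, 2) and form L = D - A. The sorted Laplacian eigenvalues are [0, 2, 2, 4]; the algebraic connectivity is the second entry, 2. By the matrix-tree theorem the graph has (1/4) * product of the nonzero eigenvalues = 4 spanning trees.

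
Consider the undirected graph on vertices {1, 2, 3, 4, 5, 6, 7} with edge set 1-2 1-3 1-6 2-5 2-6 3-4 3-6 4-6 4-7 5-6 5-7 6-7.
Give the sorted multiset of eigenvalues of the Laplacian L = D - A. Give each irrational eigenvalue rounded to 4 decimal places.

Each diagonal entry of L is the vertex degree and each off-diagonal entry is -1 where an edge is present, 0 otherwise; in the order [1, 2, 3, 4, 5, 6, 7] the diagonal is [3, 3, 3, 3, 3, 6, 3]. Diagonalising L (or applying a numerical eigensolver to the 7x7 matrix) gives the spectrum above. There is one zero in the spectrum, matching the 1 component. The largest eigenvalue, 7, is at most the vertex count 7.

[0, 2, 2, 4, 4, 5, 7]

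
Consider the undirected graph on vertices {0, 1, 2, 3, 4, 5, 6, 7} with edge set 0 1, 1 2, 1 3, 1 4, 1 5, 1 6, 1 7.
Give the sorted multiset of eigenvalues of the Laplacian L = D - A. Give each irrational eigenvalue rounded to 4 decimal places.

With the vertex order [0, 1, 2, 3, 4, 5, 6, 7], the degrees are [1, 7, 1, 1, 1, 1, 1, 1], giving D = diag(1, 7, 1, 1, 1, 1, 1, 1) and L = D - A. The multiplicity of 0 as a Laplacian eigenvalue equals the number of connected components.

[0, 1, 1, 1, 1, 1, 1, 8]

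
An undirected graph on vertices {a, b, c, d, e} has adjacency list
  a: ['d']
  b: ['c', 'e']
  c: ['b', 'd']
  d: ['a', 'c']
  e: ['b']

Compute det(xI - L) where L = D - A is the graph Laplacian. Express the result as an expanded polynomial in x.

With the vertex order [a, b, c, d, e], the degrees are [1, 2, 2, 2, 1], giving D = diag(1, 2, 2, 2, 1) and L = D - A. L has integer entries, so p(x) = det(xI - L) has integer coefficients. Expanding the determinant yields x^5 - 8x^4 + 21x^3 - 20x^2 + 5x. The constant term is 0 because L is singular (the all-ones vector lies in its kernel). There is one zero in the spectrum, matching the 1 component.

x^5 - 8x^4 + 21x^3 - 20x^2 + 5x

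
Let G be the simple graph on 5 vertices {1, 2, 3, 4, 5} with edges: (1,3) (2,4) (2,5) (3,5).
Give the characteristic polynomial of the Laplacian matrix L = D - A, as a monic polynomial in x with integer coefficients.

With the vertex order [1, 2, 3, 4, 5], the degrees are [1, 2, 2, 1, 2], giving D = diag(1, 2, 2, 1, 2) and L = D - A. L has integer entries, so p(x) = det(xI - L) has integer coefficients. Expanding the determinant yields x^5 - 8x^4 + 21x^3 - 20x^2 + 5x. Since p(0) = det(-L) = 0, x divides p(x).

x^5 - 8x^4 + 21x^3 - 20x^2 + 5x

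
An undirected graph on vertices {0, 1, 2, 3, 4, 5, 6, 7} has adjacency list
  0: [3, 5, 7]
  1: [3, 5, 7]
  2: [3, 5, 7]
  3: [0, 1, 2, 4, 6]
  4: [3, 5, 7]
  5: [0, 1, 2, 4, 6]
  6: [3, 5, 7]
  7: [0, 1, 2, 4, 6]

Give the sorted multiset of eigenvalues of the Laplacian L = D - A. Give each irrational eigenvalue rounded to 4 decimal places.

Each diagonal entry of L is the vertex degree and each off-diagonal entry is -1 where an edge is present, 0 otherwise; in the order [0, 1, 2, 3, 4, 5, 6, 7] the diagonal is [3, 3, 3, 5, 3, 5, 3, 5]. L is symmetric positive semidefinite, so every eigenvalue is real and nonnegative. The single zero eigenvalue shows the graph is connected.

[0, 3, 3, 3, 3, 5, 5, 8]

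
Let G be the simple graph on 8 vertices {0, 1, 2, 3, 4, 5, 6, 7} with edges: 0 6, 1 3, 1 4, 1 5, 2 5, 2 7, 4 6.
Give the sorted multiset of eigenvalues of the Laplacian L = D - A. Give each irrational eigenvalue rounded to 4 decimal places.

Reading degrees in the order [0, 1, 2, 3, 4, 5, 6, 7] gives [1, 3, 2, 1, 2, 2, 2, 1]; set D = diag(1, 3, 2, 1, 2, 2, 2, 1) and form L = D - A. L is symmetric positive semidefinite, so every eigenvalue is real and nonnegative. The eigenvalues sum to 14, which equals trace(L) = 2|E|.

[0, 0.1981, 0.4915, 1.3204, 1.5550, 2.8258, 3.2470, 4.3623]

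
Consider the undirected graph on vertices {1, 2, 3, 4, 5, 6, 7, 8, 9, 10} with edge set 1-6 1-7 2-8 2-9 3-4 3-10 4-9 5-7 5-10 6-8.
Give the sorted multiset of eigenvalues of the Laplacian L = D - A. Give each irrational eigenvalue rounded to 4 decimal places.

[0, 0.3820, 0.3820, 1.3820, 1.3820, 2.6180, 2.6180, 3.6180, 3.6180, 4]

Each diagonal entry of L is the vertex degree and each off-diagonal entry is -1 where an edge is present, 0 otherwise; in the order [1, 2, 3, 4, 5, 6, 7, 8, 9, 10] the diagonal is [2, 2, 2, 2, 2, 2, 2, 2, 2, 2]. L is symmetric positive semidefinite, so every eigenvalue is real and nonnegative. By the matrix-tree theorem the graph has (1/10) * product of the nonzero eigenvalues = 10 spanning trees. The largest eigenvalue, 4, is at most the vertex count 10.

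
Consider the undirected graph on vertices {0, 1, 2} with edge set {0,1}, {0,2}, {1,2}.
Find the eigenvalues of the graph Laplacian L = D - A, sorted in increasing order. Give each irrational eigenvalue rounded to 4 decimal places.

Each diagonal entry of L is the vertex degree and each off-diagonal entry is -1 where an edge is present, 0 otherwise; in the order [0, 1, 2] the diagonal is [2, 2, 2]. Since every row of L sums to 0, the all-ones vector is in the kernel and 0 is an eigenvalue. The single zero eigenvalue shows the graph is connected. The largest eigenvalue, 3, is at most the vertex count 3.

[0, 3, 3]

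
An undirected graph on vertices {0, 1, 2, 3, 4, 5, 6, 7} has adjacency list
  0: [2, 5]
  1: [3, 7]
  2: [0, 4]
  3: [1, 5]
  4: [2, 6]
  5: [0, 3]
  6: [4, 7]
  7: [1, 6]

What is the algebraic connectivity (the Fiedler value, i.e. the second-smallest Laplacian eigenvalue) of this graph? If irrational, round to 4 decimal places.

0.5858

With the vertex order [0, 1, 2, 3, 4, 5, 6, 7], the degrees are [2, 2, 2, 2, 2, 2, 2, 2], giving D = diag(2, 2, 2, 2, 2, 2, 2, 2) and L = D - A. Computing the eigenvalues of L and sorting gives [0, 0.5858, 0.5858, 2, 2, 3.4142, 3.4142, 4]. The Fiedler value lambda_2 = 0.5858 is strictly positive, so the graph is connected. The eigenvalues sum to 16, which equals trace(L) = 2|E|. The largest eigenvalue, 4, is at most the vertex count 8.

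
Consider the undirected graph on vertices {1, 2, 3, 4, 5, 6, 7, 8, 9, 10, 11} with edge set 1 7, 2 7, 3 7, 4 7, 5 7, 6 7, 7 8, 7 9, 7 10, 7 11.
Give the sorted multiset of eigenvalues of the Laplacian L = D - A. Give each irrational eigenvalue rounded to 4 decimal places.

Each diagonal entry of L is the vertex degree and each off-diagonal entry is -1 where an edge is present, 0 otherwise; in the order [1, 2, 3, 4, 5, 6, 7, 8, 9, 10, 11] the diagonal is [1, 1, 1, 1, 1, 1, 10, 1, 1, 1, 1]. The multiplicity of 0 as a Laplacian eigenvalue equals the number of connected components. The single zero eigenvalue shows the graph is connected. By the matrix-tree theorem the graph has (1/11) * product of the nonzero eigenvalues = 1 spanning tree.

[0, 1, 1, 1, 1, 1, 1, 1, 1, 1, 11]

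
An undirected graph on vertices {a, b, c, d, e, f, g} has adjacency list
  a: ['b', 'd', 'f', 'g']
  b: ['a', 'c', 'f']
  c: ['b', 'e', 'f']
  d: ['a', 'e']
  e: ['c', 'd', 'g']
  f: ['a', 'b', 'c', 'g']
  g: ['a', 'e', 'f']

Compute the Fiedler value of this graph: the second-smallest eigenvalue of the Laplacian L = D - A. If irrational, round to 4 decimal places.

1.5858

With the vertex order [a, b, c, d, e, f, g], the degrees are [4, 3, 3, 2, 3, 4, 3], giving D = diag(4, 3, 3, 2, 3, 4, 3) and L = D - A. Computing the eigenvalues of L and sorting gives [0, 1.5858, 2.5858, 2.5858, 4.4142, 5.4142, 5.4142]. The Fiedler value lambda_2 = 1.5858 is strictly positive, so the graph is connected. The largest eigenvalue, 5.4142, is at most the vertex count 7.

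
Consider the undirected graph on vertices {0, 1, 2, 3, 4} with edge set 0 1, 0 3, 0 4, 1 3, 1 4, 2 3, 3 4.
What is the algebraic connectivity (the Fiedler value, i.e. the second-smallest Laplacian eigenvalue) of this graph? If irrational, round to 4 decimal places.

Each diagonal entry of L is the vertex degree and each off-diagonal entry is -1 where an edge is present, 0 otherwise; in the order [0, 1, 2, 3, 4] the diagonal is [3, 3, 1, 4, 3]. Computing the eigenvalues of L and sorting gives [0, 1, 4, 4, 5]. The Fiedler value lambda_2 = 1 is strictly positive, so the graph is connected. By the matrix-tree theorem the graph has (1/5) * product of the nonzero eigenvalues = 16 spanning trees.

1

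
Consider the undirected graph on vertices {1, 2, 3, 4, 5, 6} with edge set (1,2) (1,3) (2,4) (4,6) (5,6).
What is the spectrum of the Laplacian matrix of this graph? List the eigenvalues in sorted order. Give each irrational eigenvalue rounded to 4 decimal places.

Reading degrees in the order [1, 2, 3, 4, 5, 6] gives [2, 2, 1, 2, 1, 2]; set D = diag(2, 2, 1, 2, 1, 2) and form L = D - A. Diagonalising L (or applying a numerical eigensolver to the 6x6 matrix) gives the spectrum above. There is one zero in the spectrum, matching the 1 component.

[0, 0.2679, 1, 2, 3, 3.7321]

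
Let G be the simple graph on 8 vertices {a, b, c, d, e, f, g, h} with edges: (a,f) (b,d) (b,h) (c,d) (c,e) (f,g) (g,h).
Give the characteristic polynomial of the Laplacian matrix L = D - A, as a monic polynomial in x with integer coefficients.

x^8 - 14x^7 + 78x^6 - 220x^5 + 330x^4 - 252x^3 + 84x^2 - 8x

With the vertex order [a, b, c, d, e, f, g, h], the degrees are [1, 2, 2, 2, 1, 2, 2, 2], giving D = diag(1, 2, 2, 2, 1, 2, 2, 2) and L = D - A. Computing det(xI - L) by cofactor expansion (or equivalently via sum-over-permutations) gives x^8 - 14x^7 + 78x^6 - 220x^5 + 330x^4 - 252x^3 + 84x^2 - 8x. The coefficient of x^7 equals -trace(L) = -14, matching the sum of degrees. By the matrix-tree theorem the graph has (1/8) * product of the nonzero eigenvalues = 1 spanning tree. The eigenvalues sum to 14, which equals trace(L) = 2|E|.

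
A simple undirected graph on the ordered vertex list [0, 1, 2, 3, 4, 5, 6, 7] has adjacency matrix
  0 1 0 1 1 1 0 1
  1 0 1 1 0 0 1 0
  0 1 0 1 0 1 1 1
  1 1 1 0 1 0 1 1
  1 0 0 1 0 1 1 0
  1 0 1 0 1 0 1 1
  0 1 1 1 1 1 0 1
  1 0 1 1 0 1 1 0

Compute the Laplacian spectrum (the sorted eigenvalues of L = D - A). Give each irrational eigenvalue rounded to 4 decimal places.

[0, 3.5237, 4.1592, 5, 5.6463, 6.5023, 7.3823, 7.7863]

With the vertex order [0, 1, 2, 3, 4, 5, 6, 7], the degrees are [5, 4, 5, 6, 4, 5, 6, 5], giving D = diag(5, 4, 5, 6, 4, 5, 6, 5) and L = D - A. Diagonalising L (or applying a numerical eigensolver to the 8x8 matrix) gives the spectrum above.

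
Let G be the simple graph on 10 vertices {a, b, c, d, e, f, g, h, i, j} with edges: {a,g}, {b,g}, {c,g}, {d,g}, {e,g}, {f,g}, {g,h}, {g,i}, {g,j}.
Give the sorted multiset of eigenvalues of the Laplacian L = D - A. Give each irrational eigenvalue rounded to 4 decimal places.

[0, 1, 1, 1, 1, 1, 1, 1, 1, 10]

Reading degrees in the order [a, b, c, d, e, f, g, h, i, j] gives [1, 1, 1, 1, 1, 1, 9, 1, 1, 1]; set D = diag(1, 1, 1, 1, 1, 1, 9, 1, 1, 1) and form L = D - A. Diagonalising L (or applying a numerical eigensolver to the 10x10 matrix) gives the spectrum above. By the matrix-tree theorem the graph has (1/10) * product of the nonzero eigenvalues = 1 spanning tree.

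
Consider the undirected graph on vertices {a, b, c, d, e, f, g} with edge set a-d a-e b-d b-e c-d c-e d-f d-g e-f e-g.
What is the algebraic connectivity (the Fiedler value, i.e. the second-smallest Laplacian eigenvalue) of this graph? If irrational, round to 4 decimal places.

Reading degrees in the order [a, b, c, d, e, f, g] gives [2, 2, 2, 5, 5, 2, 2]; set D = diag(2, 2, 2, 5, 5, 2, 2) and form L = D - A. The smallest Laplacian eigenvalue is always 0. The next one, lambda_2 = 2, measures how hard the graph is to disconnect: larger values mean better connectivity. By the matrix-tree theorem the graph has (1/7) * product of the nonzero eigenvalues = 80 spanning trees.

2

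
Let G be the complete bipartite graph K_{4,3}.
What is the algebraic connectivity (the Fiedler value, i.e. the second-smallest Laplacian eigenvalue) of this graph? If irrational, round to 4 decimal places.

The graph has 7 vertices and degree multiset [4, 4, 4, 3, 3, 3, 3]; D is the diagonal matrix of degrees and L = D - A. The sorted Laplacian eigenvalues are [0, 3, 3, 3, 4, 4, 7]; the algebraic connectivity is the second entry, 3. There is one zero in the spectrum, matching the 1 component. The eigenvalues sum to 24, which equals trace(L) = 2|E|.

3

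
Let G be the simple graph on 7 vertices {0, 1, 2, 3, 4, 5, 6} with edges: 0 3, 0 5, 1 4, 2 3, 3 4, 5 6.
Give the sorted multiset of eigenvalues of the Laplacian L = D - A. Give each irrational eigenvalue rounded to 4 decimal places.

Each diagonal entry of L is the vertex degree and each off-diagonal entry is -1 where an edge is present, 0 otherwise; in the order [0, 1, 2, 3, 4, 5, 6] the diagonal is [2, 1, 1, 3, 2, 2, 1]. Diagonalising L (or applying a numerical eigensolver to the 7x7 matrix) gives the spectrum above. The single zero eigenvalue shows the graph is connected. By the matrix-tree theorem the graph has (1/7) * product of the nonzero eigenvalues = 1 spanning tree. The eigenvalues sum to 12, which equals trace(L) = 2|E|.

[0, 0.2603, 0.6262, 1.4055, 2.2742, 3.0996, 4.3342]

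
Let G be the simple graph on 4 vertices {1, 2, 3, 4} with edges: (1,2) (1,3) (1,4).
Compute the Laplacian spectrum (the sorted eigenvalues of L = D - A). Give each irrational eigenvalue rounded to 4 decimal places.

[0, 1, 1, 4]

Reading degrees in the order [1, 2, 3, 4] gives [3, 1, 1, 1]; set D = diag(3, 1, 1, 1) and form L = D - A. Since every row of L sums to 0, the all-ones vector is in the kernel and 0 is an eigenvalue. The single zero eigenvalue shows the graph is connected.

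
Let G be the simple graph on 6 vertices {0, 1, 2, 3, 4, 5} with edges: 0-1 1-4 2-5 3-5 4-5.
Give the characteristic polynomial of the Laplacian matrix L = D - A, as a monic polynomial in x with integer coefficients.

x^6 - 10x^5 + 35x^4 - 52x^3 + 32x^2 - 6x

Reading degrees in the order [0, 1, 2, 3, 4, 5] gives [1, 2, 1, 1, 2, 3]; set D = diag(1, 2, 1, 1, 2, 3) and form L = D - A. Computing det(xI - L) by cofactor expansion (or equivalently via sum-over-permutations) gives x^6 - 10x^5 + 35x^4 - 52x^3 + 32x^2 - 6x. The coefficient of x^5 equals -trace(L) = -10, matching the sum of degrees. There is one zero in the spectrum, matching the 1 component.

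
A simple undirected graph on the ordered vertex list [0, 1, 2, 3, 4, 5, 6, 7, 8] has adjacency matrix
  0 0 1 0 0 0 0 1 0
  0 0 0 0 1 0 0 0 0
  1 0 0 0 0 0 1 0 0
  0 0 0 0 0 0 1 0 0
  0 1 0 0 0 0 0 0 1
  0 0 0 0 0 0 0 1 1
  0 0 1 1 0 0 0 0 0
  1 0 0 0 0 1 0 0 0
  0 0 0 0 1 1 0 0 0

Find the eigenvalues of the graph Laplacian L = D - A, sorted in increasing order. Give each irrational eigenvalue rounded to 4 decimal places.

[0, 0.1206, 0.4679, 1, 1.6527, 2.3473, 3, 3.5321, 3.8794]

With the vertex order [0, 1, 2, 3, 4, 5, 6, 7, 8], the degrees are [2, 1, 2, 1, 2, 2, 2, 2, 2], giving D = diag(2, 1, 2, 1, 2, 2, 2, 2, 2) and L = D - A. Diagonalising L (or applying a numerical eigensolver to the 9x9 matrix) gives the spectrum above. The single zero eigenvalue shows the graph is connected.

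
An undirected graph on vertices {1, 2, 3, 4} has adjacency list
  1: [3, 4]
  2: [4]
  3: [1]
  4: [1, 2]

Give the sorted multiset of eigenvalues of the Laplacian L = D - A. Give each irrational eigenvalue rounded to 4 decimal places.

[0, 0.5858, 2, 3.4142]

Each diagonal entry of L is the vertex degree and each off-diagonal entry is -1 where an edge is present, 0 otherwise; in the order [1, 2, 3, 4] the diagonal is [2, 1, 1, 2]. Diagonalising L (or applying a numerical eigensolver to the 4x4 matrix) gives the spectrum above. The single zero eigenvalue shows the graph is connected. By the matrix-tree theorem the graph has (1/4) * product of the nonzero eigenvalues = 1 spanning tree.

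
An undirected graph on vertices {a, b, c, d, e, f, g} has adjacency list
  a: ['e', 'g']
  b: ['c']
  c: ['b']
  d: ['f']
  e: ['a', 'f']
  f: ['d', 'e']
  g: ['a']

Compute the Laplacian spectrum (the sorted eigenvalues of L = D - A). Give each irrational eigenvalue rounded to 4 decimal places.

[0, 0, 0.3820, 1.3820, 2, 2.6180, 3.6180]

Reading degrees in the order [a, b, c, d, e, f, g] gives [2, 1, 1, 1, 2, 2, 1]; set D = diag(2, 1, 1, 1, 2, 2, 1) and form L = D - A. Diagonalising L (or applying a numerical eigensolver to the 7x7 matrix) gives the spectrum above. The 2 zero eigenvalues correspond to the 2 connected components. The largest eigenvalue, 3.6180, is at most the vertex count 7.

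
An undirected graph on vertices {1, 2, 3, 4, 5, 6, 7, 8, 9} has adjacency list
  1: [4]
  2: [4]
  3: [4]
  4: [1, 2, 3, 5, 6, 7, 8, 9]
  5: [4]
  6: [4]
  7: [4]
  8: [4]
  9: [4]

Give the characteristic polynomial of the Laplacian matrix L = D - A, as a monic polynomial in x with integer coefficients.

x^9 - 16x^8 + 84x^7 - 224x^6 + 350x^5 - 336x^4 + 196x^3 - 64x^2 + 9x

With the vertex order [1, 2, 3, 4, 5, 6, 7, 8, 9], the degrees are [1, 1, 1, 8, 1, 1, 1, 1, 1], giving D = diag(1, 1, 1, 8, 1, 1, 1, 1, 1) and L = D - A. The eigenvalues of L are [0, 1, 1, 1, 1, 1, 1, 1, 9]; the characteristic polynomial is the product of (x - lambda_i), which multiplies out to x^9 - 16x^8 + 84x^7 - 224x^6 + 350x^5 - 336x^4 + 196x^3 - 64x^2 + 9x. The constant term is 0 because L is singular (the all-ones vector lies in its kernel). By the matrix-tree theorem the graph has (1/9) * product of the nonzero eigenvalues = 1 spanning tree.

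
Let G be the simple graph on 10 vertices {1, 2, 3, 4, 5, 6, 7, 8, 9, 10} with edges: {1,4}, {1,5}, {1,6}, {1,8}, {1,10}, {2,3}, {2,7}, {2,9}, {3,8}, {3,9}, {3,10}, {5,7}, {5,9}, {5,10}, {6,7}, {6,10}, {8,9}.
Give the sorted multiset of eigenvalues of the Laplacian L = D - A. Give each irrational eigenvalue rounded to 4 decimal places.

Each diagonal entry of L is the vertex degree and each off-diagonal entry is -1 where an edge is present, 0 otherwise; in the order [1, 2, 3, 4, 5, 6, 7, 8, 9, 10] the diagonal is [5, 3, 4, 1, 4, 3, 3, 3, 4, 4]. Since every row of L sums to 0, the all-ones vector is in the kernel and 0 is an eigenvalue. The single zero eigenvalue shows the graph is connected. By the matrix-tree theorem the graph has (1/10) * product of the nonzero eigenvalues = 3474 spanning trees.

[0, 0.8272, 1.6922, 2.2522, 3.4099, 3.4881, 4.5805, 4.9319, 6.1534, 6.6645]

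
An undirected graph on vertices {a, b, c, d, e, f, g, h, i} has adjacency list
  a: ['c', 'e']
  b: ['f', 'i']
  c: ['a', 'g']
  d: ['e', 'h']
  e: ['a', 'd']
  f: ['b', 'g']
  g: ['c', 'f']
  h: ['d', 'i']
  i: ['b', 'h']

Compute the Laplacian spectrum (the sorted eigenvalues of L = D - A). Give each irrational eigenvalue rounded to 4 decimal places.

[0, 0.4679, 0.4679, 1.6527, 1.6527, 3, 3, 3.8794, 3.8794]

Each diagonal entry of L is the vertex degree and each off-diagonal entry is -1 where an edge is present, 0 otherwise; in the order [a, b, c, d, e, f, g, h, i] the diagonal is [2, 2, 2, 2, 2, 2, 2, 2, 2]. The multiplicity of 0 as a Laplacian eigenvalue equals the number of connected components. The single zero eigenvalue shows the graph is connected. There is one zero in the spectrum, matching the 1 component.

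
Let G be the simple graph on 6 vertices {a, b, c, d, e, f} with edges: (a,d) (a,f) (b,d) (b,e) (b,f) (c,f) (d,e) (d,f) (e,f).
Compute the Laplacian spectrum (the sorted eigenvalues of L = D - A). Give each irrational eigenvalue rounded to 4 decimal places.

With the vertex order [a, b, c, d, e, f], the degrees are [2, 3, 1, 4, 3, 5], giving D = diag(2, 3, 1, 4, 3, 5) and L = D - A. Diagonalising L (or applying a numerical eigensolver to the 6x6 matrix) gives the spectrum above. The largest eigenvalue, 6, is at most the vertex count 6.

[0, 1, 2, 4, 5, 6]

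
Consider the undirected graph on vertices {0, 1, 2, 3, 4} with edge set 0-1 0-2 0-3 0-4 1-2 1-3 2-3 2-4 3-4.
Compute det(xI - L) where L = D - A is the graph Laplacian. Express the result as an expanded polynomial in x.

Reading degrees in the order [0, 1, 2, 3, 4] gives [4, 3, 4, 4, 3]; set D = diag(4, 3, 4, 4, 3) and form L = D - A. L has integer entries, so p(x) = det(xI - L) has integer coefficients. Expanding the determinant yields x^5 - 18x^4 + 120x^3 - 350x^2 + 375x. The constant term is 0 because L is singular (the all-ones vector lies in its kernel). By the matrix-tree theorem the graph has (1/5) * product of the nonzero eigenvalues = 75 spanning trees. The largest eigenvalue, 5, is at most the vertex count 5.

x^5 - 18x^4 + 120x^3 - 350x^2 + 375x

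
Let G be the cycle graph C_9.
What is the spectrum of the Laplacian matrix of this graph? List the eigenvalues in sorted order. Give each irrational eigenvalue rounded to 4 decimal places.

[0, 0.4679, 0.4679, 1.6527, 1.6527, 3, 3, 3.8794, 3.8794]

The graph has 9 vertices and degree multiset [2, 2, 2, 2, 2, 2, 2, 2, 2]; D is the diagonal matrix of degrees and L = D - A. L is symmetric positive semidefinite, so every eigenvalue is real and nonnegative. The single zero eigenvalue shows the graph is connected. There is one zero in the spectrum, matching the 1 component. The largest eigenvalue, 3.8794, is at most the vertex count 9.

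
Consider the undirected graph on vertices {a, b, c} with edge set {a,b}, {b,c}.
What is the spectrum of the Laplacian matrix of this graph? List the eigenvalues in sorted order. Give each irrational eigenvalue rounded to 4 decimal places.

[0, 1, 3]

Each diagonal entry of L is the vertex degree and each off-diagonal entry is -1 where an edge is present, 0 otherwise; in the order [a, b, c] the diagonal is [1, 2, 1]. L is symmetric positive semidefinite, so every eigenvalue is real and nonnegative. There is one zero in the spectrum, matching the 1 component.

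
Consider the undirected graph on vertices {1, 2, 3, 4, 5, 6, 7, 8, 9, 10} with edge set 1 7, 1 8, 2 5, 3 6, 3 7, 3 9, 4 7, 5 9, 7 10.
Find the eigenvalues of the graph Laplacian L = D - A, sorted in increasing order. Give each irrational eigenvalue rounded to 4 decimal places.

Reading degrees in the order [1, 2, 3, 4, 5, 6, 7, 8, 9, 10] gives [2, 1, 3, 1, 2, 1, 4, 1, 2, 1]; set D = diag(2, 1, 3, 1, 2, 1, 4, 1, 2, 1) and form L = D - A. Diagonalising L (or applying a numerical eigensolver to the 10x10 matrix) gives the spectrum above. There is one zero in the spectrum, matching the 1 component.

[0, 0.1769, 0.4716, 0.6288, 1, 1.4112, 2.3497, 2.8697, 3.7491, 5.3430]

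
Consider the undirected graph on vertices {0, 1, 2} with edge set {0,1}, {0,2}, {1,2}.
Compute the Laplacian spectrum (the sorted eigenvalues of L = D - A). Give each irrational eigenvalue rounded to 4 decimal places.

[0, 3, 3]

Each diagonal entry of L is the vertex degree and each off-diagonal entry is -1 where an edge is present, 0 otherwise; in the order [0, 1, 2] the diagonal is [2, 2, 2]. Diagonalising L (or applying a numerical eigensolver to the 3x3 matrix) gives the spectrum above. There is one zero in the spectrum, matching the 1 component.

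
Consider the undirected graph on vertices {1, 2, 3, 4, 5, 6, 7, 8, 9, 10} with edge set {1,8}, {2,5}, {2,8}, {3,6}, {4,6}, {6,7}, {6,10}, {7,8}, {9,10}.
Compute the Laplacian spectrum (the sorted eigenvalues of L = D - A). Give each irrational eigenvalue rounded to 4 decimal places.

[0, 0.1626, 0.5188, 0.6270, 1, 1.5072, 2.3111, 2.5027, 4.1701, 5.2005]

Reading degrees in the order [1, 2, 3, 4, 5, 6, 7, 8, 9, 10] gives [1, 2, 1, 1, 1, 4, 2, 3, 1, 2]; set D = diag(1, 2, 1, 1, 1, 4, 2, 3, 1, 2) and form L = D - A. The multiplicity of 0 as a Laplacian eigenvalue equals the number of connected components. The single zero eigenvalue shows the graph is connected. The largest eigenvalue, 5.2005, is at most the vertex count 10.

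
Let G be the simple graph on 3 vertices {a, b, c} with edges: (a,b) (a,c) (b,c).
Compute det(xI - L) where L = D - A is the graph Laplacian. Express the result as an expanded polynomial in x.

x^3 - 6x^2 + 9x

Reading degrees in the order [a, b, c] gives [2, 2, 2]; set D = diag(2, 2, 2) and form L = D - A. L has integer entries, so p(x) = det(xI - L) has integer coefficients. Expanding the determinant yields x^3 - 6x^2 + 9x. The constant term is 0 because L is singular (the all-ones vector lies in its kernel).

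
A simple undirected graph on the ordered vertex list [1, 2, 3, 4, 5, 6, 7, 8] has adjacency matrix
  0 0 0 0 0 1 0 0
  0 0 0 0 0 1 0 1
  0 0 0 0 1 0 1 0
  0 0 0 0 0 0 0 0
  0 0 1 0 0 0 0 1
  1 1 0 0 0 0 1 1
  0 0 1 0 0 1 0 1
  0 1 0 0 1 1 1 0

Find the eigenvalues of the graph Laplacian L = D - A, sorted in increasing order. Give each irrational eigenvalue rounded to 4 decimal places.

[0, 0, 0.7419, 1.3878, 2.3466, 3.0855, 5.1211, 5.3170]

Each diagonal entry of L is the vertex degree and each off-diagonal entry is -1 where an edge is present, 0 otherwise; in the order [1, 2, 3, 4, 5, 6, 7, 8] the diagonal is [1, 2, 2, 0, 2, 4, 3, 4]. Diagonalising L (or applying a numerical eigensolver to the 8x8 matrix) gives the spectrum above. The 2 zero eigenvalues correspond to the 2 connected components. The largest eigenvalue, 5.3170, is at most the vertex count 8.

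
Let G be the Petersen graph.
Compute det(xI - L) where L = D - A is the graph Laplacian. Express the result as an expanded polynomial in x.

The graph has 10 vertices and degree multiset [3, 3, 3, 3, 3, 3, 3, 3, 3, 3]; D is the diagonal matrix of degrees and L = D - A. Computing det(xI - L) by cofactor expansion (or equivalently via sum-over-permutations) gives x^10 - 30x^9 + 390x^8 - 2880x^7 + 13305x^6 - 39882x^5 + 77640x^4 - 94800x^3 + 66000x^2 - 20000x. The coefficient of x^9 equals -trace(L) = -30, matching the sum of degrees.

x^10 - 30x^9 + 390x^8 - 2880x^7 + 13305x^6 - 39882x^5 + 77640x^4 - 94800x^3 + 66000x^2 - 20000x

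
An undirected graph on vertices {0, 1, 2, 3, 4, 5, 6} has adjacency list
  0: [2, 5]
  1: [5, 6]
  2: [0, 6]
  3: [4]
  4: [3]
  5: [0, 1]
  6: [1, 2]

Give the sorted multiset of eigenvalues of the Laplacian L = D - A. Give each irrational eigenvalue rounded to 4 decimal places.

[0, 0, 1.3820, 1.3820, 2, 3.6180, 3.6180]

With the vertex order [0, 1, 2, 3, 4, 5, 6], the degrees are [2, 2, 2, 1, 1, 2, 2], giving D = diag(2, 2, 2, 1, 1, 2, 2) and L = D - A. Since every row of L sums to 0, the all-ones vector is in the kernel and 0 is an eigenvalue. The 2 zero eigenvalues correspond to the 2 connected components. The eigenvalues sum to 12, which equals trace(L) = 2|E|.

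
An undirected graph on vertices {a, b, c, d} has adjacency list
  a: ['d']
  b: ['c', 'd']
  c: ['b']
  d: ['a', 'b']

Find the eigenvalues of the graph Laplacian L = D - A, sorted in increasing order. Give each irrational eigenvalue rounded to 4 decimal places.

Each diagonal entry of L is the vertex degree and each off-diagonal entry is -1 where an edge is present, 0 otherwise; in the order [a, b, c, d] the diagonal is [1, 2, 1, 2]. L is symmetric positive semidefinite, so every eigenvalue is real and nonnegative.

[0, 0.5858, 2, 3.4142]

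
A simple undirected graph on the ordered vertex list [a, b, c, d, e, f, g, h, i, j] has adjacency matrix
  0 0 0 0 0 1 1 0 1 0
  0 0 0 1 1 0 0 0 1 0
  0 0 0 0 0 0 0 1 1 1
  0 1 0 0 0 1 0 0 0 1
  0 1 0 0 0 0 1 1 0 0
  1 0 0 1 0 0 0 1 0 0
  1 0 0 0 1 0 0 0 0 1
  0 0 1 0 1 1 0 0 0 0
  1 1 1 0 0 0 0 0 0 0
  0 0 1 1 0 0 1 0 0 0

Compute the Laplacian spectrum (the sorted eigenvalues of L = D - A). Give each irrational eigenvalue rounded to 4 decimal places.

[0, 2, 2, 2, 2, 2, 5, 5, 5, 5]

Reading degrees in the order [a, b, c, d, e, f, g, h, i, j] gives [3, 3, 3, 3, 3, 3, 3, 3, 3, 3]; set D = diag(3, 3, 3, 3, 3, 3, 3, 3, 3, 3) and form L = D - A. Since every row of L sums to 0, the all-ones vector is in the kernel and 0 is an eigenvalue. The single zero eigenvalue shows the graph is connected. There is one zero in the spectrum, matching the 1 component.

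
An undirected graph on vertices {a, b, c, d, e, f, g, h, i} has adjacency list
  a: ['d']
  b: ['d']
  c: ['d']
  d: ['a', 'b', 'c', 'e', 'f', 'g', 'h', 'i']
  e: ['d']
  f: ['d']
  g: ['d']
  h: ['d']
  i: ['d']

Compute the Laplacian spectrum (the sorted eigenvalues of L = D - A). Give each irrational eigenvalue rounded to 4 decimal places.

[0, 1, 1, 1, 1, 1, 1, 1, 9]

Reading degrees in the order [a, b, c, d, e, f, g, h, i] gives [1, 1, 1, 8, 1, 1, 1, 1, 1]; set D = diag(1, 1, 1, 8, 1, 1, 1, 1, 1) and form L = D - A. The multiplicity of 0 as a Laplacian eigenvalue equals the number of connected components. The single zero eigenvalue shows the graph is connected. The eigenvalues sum to 16, which equals trace(L) = 2|E|. By the matrix-tree theorem the graph has (1/9) * product of the nonzero eigenvalues = 1 spanning tree.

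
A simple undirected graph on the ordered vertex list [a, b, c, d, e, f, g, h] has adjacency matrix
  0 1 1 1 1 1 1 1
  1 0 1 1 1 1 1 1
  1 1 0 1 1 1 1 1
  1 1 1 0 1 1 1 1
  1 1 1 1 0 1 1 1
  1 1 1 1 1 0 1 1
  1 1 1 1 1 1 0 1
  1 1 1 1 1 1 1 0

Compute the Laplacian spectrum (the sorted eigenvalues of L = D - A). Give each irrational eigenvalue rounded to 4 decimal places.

With the vertex order [a, b, c, d, e, f, g, h], the degrees are [7, 7, 7, 7, 7, 7, 7, 7], giving D = diag(7, 7, 7, 7, 7, 7, 7, 7) and L = D - A. Since every row of L sums to 0, the all-ones vector is in the kernel and 0 is an eigenvalue. The single zero eigenvalue shows the graph is connected. By the matrix-tree theorem the graph has (1/8) * product of the nonzero eigenvalues = 262144 spanning trees.

[0, 8, 8, 8, 8, 8, 8, 8]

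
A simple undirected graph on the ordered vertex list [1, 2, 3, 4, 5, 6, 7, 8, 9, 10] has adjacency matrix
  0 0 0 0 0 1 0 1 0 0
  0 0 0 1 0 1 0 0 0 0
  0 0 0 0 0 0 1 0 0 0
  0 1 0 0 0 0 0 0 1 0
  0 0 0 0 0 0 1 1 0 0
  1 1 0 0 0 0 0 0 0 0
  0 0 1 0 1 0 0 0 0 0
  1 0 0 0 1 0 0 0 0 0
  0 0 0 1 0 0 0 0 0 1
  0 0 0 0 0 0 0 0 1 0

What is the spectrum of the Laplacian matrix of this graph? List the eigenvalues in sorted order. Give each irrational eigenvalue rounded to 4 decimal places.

[0, 0.0979, 0.3820, 0.8244, 1.3820, 2, 2.6180, 3.1756, 3.6180, 3.9021]

Reading degrees in the order [1, 2, 3, 4, 5, 6, 7, 8, 9, 10] gives [2, 2, 1, 2, 2, 2, 2, 2, 2, 1]; set D = diag(2, 2, 1, 2, 2, 2, 2, 2, 2, 1) and form L = D - A. The multiplicity of 0 as a Laplacian eigenvalue equals the number of connected components. The single zero eigenvalue shows the graph is connected. By the matrix-tree theorem the graph has (1/10) * product of the nonzero eigenvalues = 1 spanning tree. The eigenvalues sum to 18, which equals trace(L) = 2|E|.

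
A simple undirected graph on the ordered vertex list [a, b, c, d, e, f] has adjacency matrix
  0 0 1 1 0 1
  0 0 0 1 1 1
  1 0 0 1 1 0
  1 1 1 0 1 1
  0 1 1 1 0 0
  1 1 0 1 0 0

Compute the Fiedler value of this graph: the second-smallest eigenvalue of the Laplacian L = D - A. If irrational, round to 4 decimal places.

2.3820

Reading degrees in the order [a, b, c, d, e, f] gives [3, 3, 3, 5, 3, 3]; set D = diag(3, 3, 3, 5, 3, 3) and form L = D - A. The smallest Laplacian eigenvalue is always 0. The next one, lambda_2 = 2.3820, measures how hard the graph is to disconnect: larger values mean better connectivity.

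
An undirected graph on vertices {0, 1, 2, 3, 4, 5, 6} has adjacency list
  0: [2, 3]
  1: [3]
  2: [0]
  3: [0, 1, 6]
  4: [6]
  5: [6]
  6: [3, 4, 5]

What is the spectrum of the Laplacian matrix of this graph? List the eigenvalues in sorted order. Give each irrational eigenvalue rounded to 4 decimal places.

Reading degrees in the order [0, 1, 2, 3, 4, 5, 6] gives [2, 1, 1, 3, 1, 1, 3]; set D = diag(2, 1, 1, 3, 1, 1, 3) and form L = D - A. Since every row of L sums to 0, the all-ones vector is in the kernel and 0 is an eigenvalue. By the matrix-tree theorem the graph has (1/7) * product of the nonzero eigenvalues = 1 spanning tree.

[0, 0.3217, 0.6802, 1, 2.1397, 3.2297, 4.6287]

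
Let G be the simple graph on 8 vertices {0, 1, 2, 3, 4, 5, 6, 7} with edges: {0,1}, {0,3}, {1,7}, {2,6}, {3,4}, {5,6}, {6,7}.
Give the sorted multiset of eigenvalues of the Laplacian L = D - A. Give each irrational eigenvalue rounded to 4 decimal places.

[0, 0.1667, 0.7276, 1, 1.6353, 2.6729, 3.5643, 4.2332]

Each diagonal entry of L is the vertex degree and each off-diagonal entry is -1 where an edge is present, 0 otherwise; in the order [0, 1, 2, 3, 4, 5, 6, 7] the diagonal is [2, 2, 1, 2, 1, 1, 3, 2]. Diagonalising L (or applying a numerical eigensolver to the 8x8 matrix) gives the spectrum above. There is one zero in the spectrum, matching the 1 component. The largest eigenvalue, 4.2332, is at most the vertex count 8.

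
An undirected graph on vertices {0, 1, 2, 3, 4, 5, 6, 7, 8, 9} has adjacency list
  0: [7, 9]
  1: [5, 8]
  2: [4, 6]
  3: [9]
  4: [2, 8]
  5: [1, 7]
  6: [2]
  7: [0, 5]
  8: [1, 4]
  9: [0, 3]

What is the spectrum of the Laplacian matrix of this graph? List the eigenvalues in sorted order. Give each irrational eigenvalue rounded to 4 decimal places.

[0, 0.0979, 0.3820, 0.8244, 1.3820, 2, 2.6180, 3.1756, 3.6180, 3.9021]

Each diagonal entry of L is the vertex degree and each off-diagonal entry is -1 where an edge is present, 0 otherwise; in the order [0, 1, 2, 3, 4, 5, 6, 7, 8, 9] the diagonal is [2, 2, 2, 1, 2, 2, 1, 2, 2, 2]. L is symmetric positive semidefinite, so every eigenvalue is real and nonnegative. The single zero eigenvalue shows the graph is connected. There is one zero in the spectrum, matching the 1 component. By the matrix-tree theorem the graph has (1/10) * product of the nonzero eigenvalues = 1 spanning tree.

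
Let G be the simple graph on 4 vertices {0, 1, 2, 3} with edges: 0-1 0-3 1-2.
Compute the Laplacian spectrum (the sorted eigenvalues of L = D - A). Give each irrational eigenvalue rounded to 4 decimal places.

[0, 0.5858, 2, 3.4142]

With the vertex order [0, 1, 2, 3], the degrees are [2, 2, 1, 1], giving D = diag(2, 2, 1, 1) and L = D - A. Diagonalising L (or applying a numerical eigensolver to the 4x4 matrix) gives the spectrum above. The eigenvalues sum to 6, which equals trace(L) = 2|E|.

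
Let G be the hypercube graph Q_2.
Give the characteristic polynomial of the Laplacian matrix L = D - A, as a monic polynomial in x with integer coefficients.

x^4 - 8x^3 + 20x^2 - 16x

The graph has 4 vertices and degree multiset [2, 2, 2, 2]; D is the diagonal matrix of degrees and L = D - A. Computing det(xI - L) by cofactor expansion (or equivalently via sum-over-permutations) gives x^4 - 8x^3 + 20x^2 - 16x. The coefficient of x^3 equals -trace(L) = -8, matching the sum of degrees. The largest eigenvalue, 4, is at most the vertex count 4.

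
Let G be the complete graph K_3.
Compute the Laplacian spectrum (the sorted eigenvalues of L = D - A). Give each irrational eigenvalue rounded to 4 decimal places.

The graph has 3 vertices and degree multiset [2, 2, 2]; D is the diagonal matrix of degrees and L = D - A. L is symmetric positive semidefinite, so every eigenvalue is real and nonnegative. The single zero eigenvalue shows the graph is connected. The largest eigenvalue, 3, is at most the vertex count 3.

[0, 3, 3]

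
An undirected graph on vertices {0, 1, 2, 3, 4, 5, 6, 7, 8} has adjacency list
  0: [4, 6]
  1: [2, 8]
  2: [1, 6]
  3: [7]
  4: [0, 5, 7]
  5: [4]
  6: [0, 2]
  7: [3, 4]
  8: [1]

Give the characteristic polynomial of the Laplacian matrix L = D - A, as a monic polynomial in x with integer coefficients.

x^9 - 16x^8 + 104x^7 - 354x^6 + 678x^5 - 730x^4 + 417x^3 - 110x^2 + 9x

Reading degrees in the order [0, 1, 2, 3, 4, 5, 6, 7, 8] gives [2, 2, 2, 1, 3, 1, 2, 2, 1]; set D = diag(2, 2, 2, 1, 3, 1, 2, 2, 1) and form L = D - A. Computing det(xI - L) by cofactor expansion (or equivalently via sum-over-permutations) gives x^9 - 16x^8 + 104x^7 - 354x^6 + 678x^5 - 730x^4 + 417x^3 - 110x^2 + 9x. Since p(0) = det(-L) = 0, x divides p(x).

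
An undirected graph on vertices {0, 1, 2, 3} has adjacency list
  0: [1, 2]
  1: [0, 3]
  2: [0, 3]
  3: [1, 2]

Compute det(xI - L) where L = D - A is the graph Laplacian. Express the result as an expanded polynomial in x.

Reading degrees in the order [0, 1, 2, 3] gives [2, 2, 2, 2]; set D = diag(2, 2, 2, 2) and form L = D - A. L has integer entries, so p(x) = det(xI - L) has integer coefficients. Expanding the determinant yields x^4 - 8x^3 + 20x^2 - 16x. Since p(0) = det(-L) = 0, x divides p(x).

x^4 - 8x^3 + 20x^2 - 16x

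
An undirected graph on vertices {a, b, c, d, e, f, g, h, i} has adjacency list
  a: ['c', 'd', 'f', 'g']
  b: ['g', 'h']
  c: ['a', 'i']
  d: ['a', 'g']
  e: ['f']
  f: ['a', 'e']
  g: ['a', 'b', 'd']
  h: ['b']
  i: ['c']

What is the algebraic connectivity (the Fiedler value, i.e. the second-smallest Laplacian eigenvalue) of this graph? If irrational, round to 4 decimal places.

Reading degrees in the order [a, b, c, d, e, f, g, h, i] gives [4, 2, 2, 2, 1, 2, 3, 1, 1]; set D = diag(4, 2, 2, 2, 1, 2, 3, 1, 1) and form L = D - A. The sorted Laplacian eigenvalues are [0, 0.2796, 0.3820, 0.8706, 2.1893, 2.4216, 2.6180, 3.9762, 5.2627]; the algebraic connectivity is the second entry, 0.2796. There is one zero in the spectrum, matching the 1 component. The largest eigenvalue, 5.2627, is at most the vertex count 9.

0.2796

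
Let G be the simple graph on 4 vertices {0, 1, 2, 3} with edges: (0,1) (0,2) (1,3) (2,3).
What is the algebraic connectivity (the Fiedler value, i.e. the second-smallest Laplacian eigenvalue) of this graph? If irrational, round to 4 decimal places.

Reading degrees in the order [0, 1, 2, 3] gives [2, 2, 2, 2]; set D = diag(2, 2, 2, 2) and form L = D - A. The smallest Laplacian eigenvalue is always 0. The next one, lambda_2 = 2, measures how hard the graph is to disconnect: larger values mean better connectivity. The eigenvalues sum to 8, which equals trace(L) = 2|E|. By the matrix-tree theorem the graph has (1/4) * product of the nonzero eigenvalues = 4 spanning trees.

2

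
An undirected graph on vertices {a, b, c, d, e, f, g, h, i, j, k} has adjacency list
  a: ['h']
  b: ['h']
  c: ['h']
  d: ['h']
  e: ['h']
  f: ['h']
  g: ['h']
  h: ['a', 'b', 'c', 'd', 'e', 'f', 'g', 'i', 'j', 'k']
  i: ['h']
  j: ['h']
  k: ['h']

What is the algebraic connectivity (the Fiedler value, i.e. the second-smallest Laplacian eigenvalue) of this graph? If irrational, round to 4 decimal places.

With the vertex order [a, b, c, d, e, f, g, h, i, j, k], the degrees are [1, 1, 1, 1, 1, 1, 1, 10, 1, 1, 1], giving D = diag(1, 1, 1, 1, 1, 1, 1, 10, 1, 1, 1) and L = D - A. The smallest Laplacian eigenvalue is always 0. The next one, lambda_2 = 1, measures how hard the graph is to disconnect: larger values mean better connectivity. By the matrix-tree theorem the graph has (1/11) * product of the nonzero eigenvalues = 1 spanning tree. The largest eigenvalue, 11, is at most the vertex count 11.

1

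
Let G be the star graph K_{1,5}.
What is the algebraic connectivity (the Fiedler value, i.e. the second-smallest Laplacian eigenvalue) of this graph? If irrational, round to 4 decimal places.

The graph has 6 vertices and degree multiset [5, 1, 1, 1, 1, 1]; D is the diagonal matrix of degrees and L = D - A. The smallest Laplacian eigenvalue is always 0. The next one, lambda_2 = 1, measures how hard the graph is to disconnect: larger values mean better connectivity. The largest eigenvalue, 6, is at most the vertex count 6.

1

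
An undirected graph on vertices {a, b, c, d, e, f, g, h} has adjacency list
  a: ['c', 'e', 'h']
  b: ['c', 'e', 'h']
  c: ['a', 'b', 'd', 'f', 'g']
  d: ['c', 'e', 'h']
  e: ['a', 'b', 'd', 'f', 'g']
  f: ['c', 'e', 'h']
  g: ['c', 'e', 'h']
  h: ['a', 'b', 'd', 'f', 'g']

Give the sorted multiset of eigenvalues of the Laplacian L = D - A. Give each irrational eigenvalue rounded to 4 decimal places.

Reading degrees in the order [a, b, c, d, e, f, g, h] gives [3, 3, 5, 3, 5, 3, 3, 5]; set D = diag(3, 3, 5, 3, 5, 3, 3, 5) and form L = D - A. The multiplicity of 0 as a Laplacian eigenvalue equals the number of connected components. There is one zero in the spectrum, matching the 1 component.

[0, 3, 3, 3, 3, 5, 5, 8]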